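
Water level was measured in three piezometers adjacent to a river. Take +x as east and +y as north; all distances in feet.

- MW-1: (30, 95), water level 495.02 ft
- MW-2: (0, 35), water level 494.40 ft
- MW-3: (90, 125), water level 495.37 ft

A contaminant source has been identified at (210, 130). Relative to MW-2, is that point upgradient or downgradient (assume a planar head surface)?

Differences from MW-1: to MW-2 (Δx, Δy, Δh) = (-30, -60, -0.62); to MW-3 = (60, 30, +0.35).
Solve a·Δx + b·Δy = Δh: det = (-30)·30 − 60·(-60) = 2700.
∂h/∂x = [(-0.62)·30 − (+0.35)·(-60)] / 2700 = +0.0008889
∂h/∂y = [(-30)·(+0.35) − 60·(-0.62)] / 2700 = +0.009889
Head at (210, 130) = 495.02 + (+0.0008889)·(180) + (+0.009889)·(35) = 495.53 ft.
That is higher than the 494.40 ft at MW-2, so the point is upgradient.

upgradient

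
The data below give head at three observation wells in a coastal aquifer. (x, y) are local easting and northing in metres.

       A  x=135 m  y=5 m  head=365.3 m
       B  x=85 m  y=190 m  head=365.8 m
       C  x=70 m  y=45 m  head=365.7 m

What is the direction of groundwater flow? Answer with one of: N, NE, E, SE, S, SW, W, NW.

With h = a·x + b·y + c and A as origin, the differences give:
  (-50)·a + 185·b = +0.5
  (-65)·a + 40·b = +0.4
Eliminate b (×40 and ×185, subtract): 10025·a = -54.00 → a = ∂h/∂x = -0.005387
Back-substitute: b = ∂h/∂y = +0.001247.
Flow = −∇h = (+0.005387 east, -0.001247 north), which points east.

E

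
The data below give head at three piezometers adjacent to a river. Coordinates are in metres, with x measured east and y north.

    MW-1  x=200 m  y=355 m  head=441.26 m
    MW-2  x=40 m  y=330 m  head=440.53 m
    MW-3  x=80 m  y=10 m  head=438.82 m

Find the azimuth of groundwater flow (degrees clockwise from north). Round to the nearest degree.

212°

Differences from MW-1: to MW-2 (Δx, Δy, Δh) = (-160, -25, -0.73); to MW-3 = (-120, -345, -2.44).
Determinant of the coordinate differences = (-160)·(-345) − (-120)·(-25) = 52200.
∂h/∂x = [(-0.73)·(-345) − (-2.44)·(-25)] / 52200 = +0.003656
∂h/∂y = [(-160)·(-2.44) − (-120)·(-0.73)] / 52200 = +0.005801
Flow direction (−∇h) has components (-0.003656 E, -0.005801 N).
Azimuth = atan2(E, N) = atan2(-0.003656, -0.005801) = 212.2° ≈ 212°.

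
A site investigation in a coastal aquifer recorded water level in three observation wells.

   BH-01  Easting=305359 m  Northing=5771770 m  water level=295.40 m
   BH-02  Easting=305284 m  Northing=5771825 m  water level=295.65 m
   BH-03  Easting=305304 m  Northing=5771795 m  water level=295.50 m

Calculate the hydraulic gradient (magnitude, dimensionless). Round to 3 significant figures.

Taking BH-01 as reference: BH-02−BH-01 = (-75, 55, +0.25); BH-03−BH-01 = (-55, 25, +0.10).
Solve a·Δx + b·Δy = Δh: det = (-75)·25 − (-55)·55 = 1150.
∂h/∂x = [(+0.25)·25 − (+0.10)·55] / 1150 = +0.0006522
∂h/∂y = [(-75)·(+0.10) − (-55)·(+0.25)] / 1150 = +0.005435
|∇h| = √(0.0006522² + 0.005435²) = 0.005474

0.00547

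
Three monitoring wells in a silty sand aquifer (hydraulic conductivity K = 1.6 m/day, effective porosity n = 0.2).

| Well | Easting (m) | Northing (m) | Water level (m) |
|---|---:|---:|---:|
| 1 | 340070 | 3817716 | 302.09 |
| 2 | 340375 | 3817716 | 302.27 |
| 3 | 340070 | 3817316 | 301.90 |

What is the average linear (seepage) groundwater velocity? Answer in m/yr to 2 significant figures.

2.2 m/yr

∂h/∂x = (302.27 − 302.09) / (340375 − 340070) = +0.0005902
∂h/∂y = (301.90 − 302.09) / (3817316 − 3817716) = +0.0004750
|∇h| = √(0.0005902² + 0.0004750²) = 0.0007576
Seepage velocity v = K·i/n = 1.6 × 0.0007576 / 0.2 = 0.006061 m/day = 2.214 m/yr.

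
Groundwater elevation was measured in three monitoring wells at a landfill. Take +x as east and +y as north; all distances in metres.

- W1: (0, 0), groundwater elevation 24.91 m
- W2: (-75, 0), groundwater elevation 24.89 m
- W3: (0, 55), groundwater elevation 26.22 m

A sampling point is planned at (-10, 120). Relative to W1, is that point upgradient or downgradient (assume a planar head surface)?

upgradient

∂h/∂x = (24.89 − 24.91) / (-75 − 0) = +0.0002667
∂h/∂y = (26.22 − 24.91) / (55 − 0) = +0.02382
Head at (-10, 120) = 24.91 + (+0.0002667)·(-10) + (+0.02382)·(120) = 27.77 m.
That is higher than the 24.91 m at W1, so the point is upgradient.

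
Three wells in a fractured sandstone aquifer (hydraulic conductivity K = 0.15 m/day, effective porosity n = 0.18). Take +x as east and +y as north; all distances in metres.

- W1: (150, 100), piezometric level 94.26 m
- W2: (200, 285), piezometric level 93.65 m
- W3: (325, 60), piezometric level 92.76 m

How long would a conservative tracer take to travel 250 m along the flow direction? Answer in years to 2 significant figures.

With h = a·x + b·y + c and W1 as origin, the differences give:
  50·a + 185·b = -0.61
  175·a + (-40)·b = -1.50
Eliminate b (×(-40) and ×185, subtract): -34375·a = 301.900 → a = ∂h/∂x = -0.008783
Back-substitute: b = ∂h/∂y = -0.0009236.
|∇h| = √(-0.008783² + -0.0009236²) = 0.008831
Seepage velocity v = K·i/n = 0.15 × 0.008831 / 0.18 = 0.007359 m/day.
t = 250 / 0.007359 = 3.397e+04 days = 93 years.

93 years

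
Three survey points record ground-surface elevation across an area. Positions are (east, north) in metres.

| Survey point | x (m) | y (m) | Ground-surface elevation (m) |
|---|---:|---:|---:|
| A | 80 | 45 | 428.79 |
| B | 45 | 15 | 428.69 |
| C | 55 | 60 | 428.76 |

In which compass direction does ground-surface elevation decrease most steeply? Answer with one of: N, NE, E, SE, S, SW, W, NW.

Three-point gradient (reference A): Δ to B = (-35, -30, -0.10), Δ to C = (-25, 15, -0.03).
∂z/∂x = +0.001882, ∂z/∂y = +0.001137 (det = -1275).
Steepest decrease is along −∇f = (-0.001882 E, -0.001137 N) → southwest.

SW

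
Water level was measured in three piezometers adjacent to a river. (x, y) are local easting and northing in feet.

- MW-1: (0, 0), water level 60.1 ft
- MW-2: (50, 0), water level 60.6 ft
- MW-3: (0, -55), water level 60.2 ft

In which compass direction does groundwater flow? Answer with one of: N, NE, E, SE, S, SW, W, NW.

∂h/∂x = (60.6 − 60.1) / (50 − 0) = +0.01000
∂h/∂y = (60.2 − 60.1) / (-55 − 0) = -0.001818
Flow = −∇h = (-0.01000 east, +0.001818 north), which points west.

W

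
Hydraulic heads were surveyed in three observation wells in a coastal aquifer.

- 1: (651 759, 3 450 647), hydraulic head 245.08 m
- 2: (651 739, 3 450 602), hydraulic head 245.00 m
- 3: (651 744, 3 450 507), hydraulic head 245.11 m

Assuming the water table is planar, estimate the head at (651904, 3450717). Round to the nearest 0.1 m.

With h = a·x + b·y + c and 1 as origin, the differences give:
  (-20)·a + (-45)·b = -0.08
  (-15)·a + (-140)·b = +0.03
Eliminate b (×(-140) and ×(-45), subtract): 2125·a = 12.550 → a = ∂h/∂x = +0.005906
Back-substitute: b = ∂h/∂y = -0.0008471.
h(651904, 3450717) = 245.08 + (+0.005906)·(145) + (-0.0008471)·(70) = 245.08 +0.856 -0.059 = 245.877 m.

245.9 m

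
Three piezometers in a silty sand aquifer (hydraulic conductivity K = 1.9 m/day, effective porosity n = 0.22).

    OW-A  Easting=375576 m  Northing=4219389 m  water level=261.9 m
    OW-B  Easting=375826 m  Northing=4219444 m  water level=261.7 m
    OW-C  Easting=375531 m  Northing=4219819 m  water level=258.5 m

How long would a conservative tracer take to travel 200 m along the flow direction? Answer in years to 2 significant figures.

8.1 years

Differences from OW-A: to OW-B (Δx, Δy, Δh) = (250, 55, -0.2); to OW-C = (-45, 430, -3.4).
Solve a·Δx + b·Δy = Δh: det = 250·430 − (-45)·55 = 109975.
∂h/∂x = [(-0.2)·430 − (-3.4)·55] / 109975 = +0.0009184
∂h/∂y = [250·(-3.4) − (-45)·(-0.2)] / 109975 = -0.007811
|∇h| = √(0.0009184² + -0.007811²) = 0.007865
Seepage velocity v = K·i/n = 1.9 × 0.007865 / 0.22 = 0.06792 m/day.
t = 200 / 0.06792 = 2945 days = 8.06 years.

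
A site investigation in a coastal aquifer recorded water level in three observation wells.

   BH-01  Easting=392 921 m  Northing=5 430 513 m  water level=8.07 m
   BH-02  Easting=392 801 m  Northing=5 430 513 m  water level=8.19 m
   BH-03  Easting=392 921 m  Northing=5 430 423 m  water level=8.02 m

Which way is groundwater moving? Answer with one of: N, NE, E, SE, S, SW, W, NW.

∂h/∂x = (8.19 − 8.07) / (392801 − 392921) = -0.0010000
∂h/∂y = (8.02 − 8.07) / (5430423 − 5430513) = +0.0005556
Flow = −∇h = (+0.0010000 east, -0.0005556 north), which points southeast.

SE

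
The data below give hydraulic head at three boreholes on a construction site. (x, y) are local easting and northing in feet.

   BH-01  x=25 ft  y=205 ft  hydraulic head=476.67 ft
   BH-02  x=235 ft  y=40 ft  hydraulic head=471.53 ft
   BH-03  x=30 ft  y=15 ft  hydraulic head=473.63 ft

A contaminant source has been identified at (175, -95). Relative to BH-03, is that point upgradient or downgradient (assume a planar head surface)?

Differences from BH-01: to BH-02 (Δx, Δy, Δh) = (210, -165, -5.14); to BH-03 = (5, -190, -3.04).
Solve a·Δx + b·Δy = Δh: det = 210·(-190) − 5·(-165) = -39075.
∂h/∂x = [(-5.14)·(-190) − (-3.04)·(-165)] / -39075 = -0.01216
∂h/∂y = [210·(-3.04) − 5·(-5.14)] / -39075 = +0.01568
Head at (175, -95) = 476.67 + (-0.01216)·(150) + (+0.01568)·(-300) = 470.14 ft.
That is lower than the 473.63 ft at BH-03, so the point is downgradient.

downgradient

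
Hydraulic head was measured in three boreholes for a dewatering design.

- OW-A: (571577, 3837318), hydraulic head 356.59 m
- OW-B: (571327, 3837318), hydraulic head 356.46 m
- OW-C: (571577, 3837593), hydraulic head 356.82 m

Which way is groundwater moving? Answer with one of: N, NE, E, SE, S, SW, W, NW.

SW

∂h/∂x = (356.46 − 356.59) / (571327 − 571577) = +0.0005200
∂h/∂y = (356.82 − 356.59) / (3837593 − 3837318) = +0.0008364
Flow = −∇h = (-0.0005200 east, -0.0008364 north), which points southwest.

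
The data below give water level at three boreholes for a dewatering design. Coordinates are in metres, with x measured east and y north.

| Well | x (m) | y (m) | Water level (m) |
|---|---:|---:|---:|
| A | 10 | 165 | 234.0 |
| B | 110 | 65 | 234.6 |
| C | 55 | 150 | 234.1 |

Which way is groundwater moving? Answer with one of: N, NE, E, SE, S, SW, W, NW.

N

Differences from A: to B (Δx, Δy, Δh) = (100, -100, +0.6); to C = (45, -15, +0.1).
Determinant of the coordinate differences = 100·(-15) − 45·(-100) = 3000.
∂h/∂x = [(+0.6)·(-15) − (+0.1)·(-100)] / 3000 = +0.0003333
∂h/∂y = [100·(+0.1) − 45·(+0.6)] / 3000 = -0.005667
Flow = −∇h = (-0.0003333 east, +0.005667 north), which points north.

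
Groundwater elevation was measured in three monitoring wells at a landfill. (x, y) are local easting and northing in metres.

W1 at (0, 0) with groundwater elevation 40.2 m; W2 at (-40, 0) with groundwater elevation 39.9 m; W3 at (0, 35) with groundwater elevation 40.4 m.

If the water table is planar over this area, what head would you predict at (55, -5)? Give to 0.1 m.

∂h/∂x = (39.9 − 40.2) / (-40 − 0) = +0.007500
∂h/∂y = (40.4 − 40.2) / (35 − 0) = +0.005714
h(55, -5) = 40.2 + (+0.007500)·(55) + (+0.005714)·(-5) = 40.2 +0.413 -0.029 = 40.584 m.

40.6 m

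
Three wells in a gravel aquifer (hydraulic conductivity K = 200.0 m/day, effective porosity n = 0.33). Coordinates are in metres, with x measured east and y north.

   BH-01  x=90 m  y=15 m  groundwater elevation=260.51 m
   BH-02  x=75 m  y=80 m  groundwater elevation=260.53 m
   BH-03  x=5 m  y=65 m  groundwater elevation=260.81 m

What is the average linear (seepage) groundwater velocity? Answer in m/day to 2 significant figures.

2.4 m/day

Differences from BH-01: to BH-02 (Δx, Δy, Δh) = (-15, 65, +0.02); to BH-03 = (-85, 50, +0.30).
Solve a·Δx + b·Δy = Δh: det = (-15)·50 − (-85)·65 = 4775.
∂h/∂x = [(+0.02)·50 − (+0.30)·65] / 4775 = -0.003874
∂h/∂y = [(-15)·(+0.30) − (-85)·(+0.02)] / 4775 = -0.0005864
|∇h| = √(-0.003874² + -0.0005864²) = 0.003918
Seepage velocity v = K·i/n = 200.0 × 0.003918 / 0.33 = 2.375 m/day.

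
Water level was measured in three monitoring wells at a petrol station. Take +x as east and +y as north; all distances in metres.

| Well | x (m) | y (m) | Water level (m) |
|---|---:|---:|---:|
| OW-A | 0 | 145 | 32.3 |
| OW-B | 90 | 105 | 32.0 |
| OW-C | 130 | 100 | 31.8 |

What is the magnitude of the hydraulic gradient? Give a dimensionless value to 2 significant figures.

0.0077

Differences from OW-A: to OW-B (Δx, Δy, Δh) = (90, -40, -0.3); to OW-C = (130, -45, -0.5).
Solve a·Δx + b·Δy = Δh: det = 90·(-45) − 130·(-40) = 1150.
∂h/∂x = [(-0.3)·(-45) − (-0.5)·(-40)] / 1150 = -0.005652
∂h/∂y = [90·(-0.5) − 130·(-0.3)] / 1150 = -0.005217
|∇h| = √(-0.005652² + -0.005217²) = 0.007692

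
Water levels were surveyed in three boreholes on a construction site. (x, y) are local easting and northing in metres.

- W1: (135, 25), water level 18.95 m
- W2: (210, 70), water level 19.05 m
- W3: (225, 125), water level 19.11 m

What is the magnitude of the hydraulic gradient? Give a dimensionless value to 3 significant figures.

0.00119

Differences from W1: to W2 (Δx, Δy, Δh) = (75, 45, +0.10); to W3 = (90, 100, +0.16).
Solve a·Δx + b·Δy = Δh: det = 75·100 − 90·45 = 3450.
∂h/∂x = [(+0.10)·100 − (+0.16)·45] / 3450 = +0.0008116
∂h/∂y = [75·(+0.16) − 90·(+0.10)] / 3450 = +0.0008696
|∇h| = √(0.0008116² + 0.0008696²) = 0.001189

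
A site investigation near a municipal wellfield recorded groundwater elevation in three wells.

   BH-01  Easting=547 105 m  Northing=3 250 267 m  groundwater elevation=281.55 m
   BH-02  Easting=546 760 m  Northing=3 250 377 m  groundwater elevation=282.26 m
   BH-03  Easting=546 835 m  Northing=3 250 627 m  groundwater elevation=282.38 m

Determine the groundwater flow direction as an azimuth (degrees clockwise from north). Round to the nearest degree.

With h = a·x + b·y + c and BH-01 as origin, the differences give:
  (-345)·a + 110·b = +0.71
  (-270)·a + 360·b = +0.83
Eliminate b (×360 and ×110, subtract): -94500·a = 164.300 → a = ∂h/∂x = -0.001739
Back-substitute: b = ∂h/∂y = +0.001002.
Flow direction (−∇h) has components (+0.001739 E, -0.001002 N).
Azimuth = atan2(E, N) = atan2(+0.001739, -0.001002) = 119.9° ≈ 120°.

120°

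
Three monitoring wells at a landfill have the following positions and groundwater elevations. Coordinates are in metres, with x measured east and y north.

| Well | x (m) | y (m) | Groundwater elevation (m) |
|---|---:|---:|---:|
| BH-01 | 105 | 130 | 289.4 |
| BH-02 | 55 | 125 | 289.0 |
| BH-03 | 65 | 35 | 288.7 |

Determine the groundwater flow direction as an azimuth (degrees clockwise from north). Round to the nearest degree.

241°

With h = a·x + b·y + c and BH-01 as origin, the differences give:
  (-50)·a + (-5)·b = -0.4
  (-40)·a + (-95)·b = -0.7
Eliminate b (×(-95) and ×(-5), subtract): 4550·a = 34.50 → a = ∂h/∂x = +0.007582
Back-substitute: b = ∂h/∂y = +0.004176.
Flow direction (−∇h) has components (-0.007582 E, -0.004176 N).
Azimuth = atan2(E, N) = atan2(-0.007582, -0.004176) = 241.2° ≈ 241°.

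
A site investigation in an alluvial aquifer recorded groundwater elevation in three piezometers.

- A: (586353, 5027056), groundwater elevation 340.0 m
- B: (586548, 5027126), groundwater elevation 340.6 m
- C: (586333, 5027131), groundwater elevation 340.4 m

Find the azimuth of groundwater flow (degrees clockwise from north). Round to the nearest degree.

191°

Differences from A: to B (Δx, Δy, Δh) = (195, 70, +0.6); to C = (-20, 75, +0.4).
Solve a·Δx + b·Δy = Δh: det = 195·75 − (-20)·70 = 16025.
∂h/∂x = [(+0.6)·75 − (+0.4)·70] / 16025 = +0.001061
∂h/∂y = [195·(+0.4) − (-20)·(+0.6)] / 16025 = +0.005616
Flow direction (−∇h) has components (-0.001061 E, -0.005616 N).
Azimuth = atan2(E, N) = atan2(-0.001061, -0.005616) = 190.7° ≈ 191°.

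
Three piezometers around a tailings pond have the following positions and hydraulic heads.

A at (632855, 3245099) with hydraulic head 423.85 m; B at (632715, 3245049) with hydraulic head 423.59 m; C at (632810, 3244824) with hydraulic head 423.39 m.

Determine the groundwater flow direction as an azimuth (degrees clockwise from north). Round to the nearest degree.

223°

Differences from A: to B (Δx, Δy, Δh) = (-140, -50, -0.26); to C = (-45, -275, -0.46).
Solve a·Δx + b·Δy = Δh: det = (-140)·(-275) − (-45)·(-50) = 36250.
∂h/∂x = [(-0.26)·(-275) − (-0.46)·(-50)] / 36250 = +0.001338
∂h/∂y = [(-140)·(-0.46) − (-45)·(-0.26)] / 36250 = +0.001454
Flow direction (−∇h) has components (-0.001338 E, -0.001454 N).
Azimuth = atan2(E, N) = atan2(-0.001338, -0.001454) = 222.6° ≈ 223°.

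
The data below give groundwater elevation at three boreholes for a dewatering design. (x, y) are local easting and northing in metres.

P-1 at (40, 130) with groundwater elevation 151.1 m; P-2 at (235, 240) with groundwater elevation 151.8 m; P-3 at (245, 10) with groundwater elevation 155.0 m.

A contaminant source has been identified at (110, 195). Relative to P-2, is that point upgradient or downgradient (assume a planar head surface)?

downgradient

With h = a·x + b·y + c and P-1 as origin, the differences give:
  195·a + 110·b = +0.7
  205·a + (-120)·b = +3.9
Eliminate b (×(-120) and ×110, subtract): -45950·a = -513.00 → a = ∂h/∂x = +0.01116
Back-substitute: b = ∂h/∂y = -0.01343.
Head at (110, 195) = 151.1 + (+0.01116)·(70) + (-0.01343)·(65) = 151.01 m.
That is lower than the 151.8 m at P-2, so the point is downgradient.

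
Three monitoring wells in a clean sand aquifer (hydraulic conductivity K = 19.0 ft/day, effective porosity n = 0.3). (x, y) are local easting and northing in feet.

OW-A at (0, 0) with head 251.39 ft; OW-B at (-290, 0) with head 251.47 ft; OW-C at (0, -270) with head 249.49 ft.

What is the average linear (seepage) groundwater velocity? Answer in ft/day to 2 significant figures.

∂h/∂x = (251.47 − 251.39) / (-290 − 0) = -0.0002759
∂h/∂y = (249.49 − 251.39) / (-270 − 0) = +0.007037
|∇h| = √(-0.0002759² + 0.007037²) = 0.007042
Seepage velocity v = K·i/n = 19.0 × 0.007042 / 0.3 = 0.446 ft/day.

0.45 ft/day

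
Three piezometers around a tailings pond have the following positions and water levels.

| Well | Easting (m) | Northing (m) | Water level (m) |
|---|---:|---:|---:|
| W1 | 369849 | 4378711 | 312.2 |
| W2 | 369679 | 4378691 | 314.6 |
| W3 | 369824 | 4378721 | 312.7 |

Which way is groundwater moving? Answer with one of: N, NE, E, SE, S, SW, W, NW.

SE

Differences from W1: to W2 (Δx, Δy, Δh) = (-170, -20, +2.4); to W3 = (-25, 10, +0.5).
Solve a·Δx + b·Δy = Δh: det = (-170)·10 − (-25)·(-20) = -2200.
∂h/∂x = [(+2.4)·10 − (+0.5)·(-20)] / -2200 = -0.01545
∂h/∂y = [(-170)·(+0.5) − (-25)·(+2.4)] / -2200 = +0.01136
Flow = −∇h = (+0.01545 east, -0.01136 north), which points southeast.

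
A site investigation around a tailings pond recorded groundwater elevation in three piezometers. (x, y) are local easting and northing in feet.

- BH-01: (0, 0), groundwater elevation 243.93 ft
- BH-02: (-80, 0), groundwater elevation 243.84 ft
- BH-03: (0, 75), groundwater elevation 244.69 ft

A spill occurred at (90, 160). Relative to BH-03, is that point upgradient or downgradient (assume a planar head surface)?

∂h/∂x = (243.84 − 243.93) / (-80 − 0) = +0.001125
∂h/∂y = (244.69 − 243.93) / (75 − 0) = +0.01013
Head at (90, 160) = 243.93 + (+0.001125)·(90) + (+0.01013)·(160) = 245.65 ft.
That is higher than the 244.69 ft at BH-03, so the point is upgradient.

upgradient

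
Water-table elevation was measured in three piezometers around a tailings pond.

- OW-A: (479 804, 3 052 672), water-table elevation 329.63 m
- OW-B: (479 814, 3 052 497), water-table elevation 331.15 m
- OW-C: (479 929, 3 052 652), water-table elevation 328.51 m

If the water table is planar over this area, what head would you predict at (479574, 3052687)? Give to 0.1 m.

331.9 m

Differences from OW-A: to OW-B (Δx, Δy, Δh) = (10, -175, +1.52); to OW-C = (125, -20, -1.12).
Determinant of the coordinate differences = 10·(-20) − 125·(-175) = 21675.
∂h/∂x = [(+1.52)·(-20) − (-1.12)·(-175)] / 21675 = -0.01045
∂h/∂y = [10·(-1.12) − 125·(+1.52)] / 21675 = -0.009283
h(479574, 3052687) = 329.63 + (-0.01045)·(-230) + (-0.009283)·(15) = 329.63 +2.402 -0.139 = 331.893 m.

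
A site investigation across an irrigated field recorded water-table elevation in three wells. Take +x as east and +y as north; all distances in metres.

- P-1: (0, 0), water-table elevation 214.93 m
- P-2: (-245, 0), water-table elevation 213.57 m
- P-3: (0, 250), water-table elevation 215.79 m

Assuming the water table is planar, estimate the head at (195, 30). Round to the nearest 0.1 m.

216.1 m

∂h/∂x = (213.57 − 214.93) / (-245 − 0) = +0.005551
∂h/∂y = (215.79 − 214.93) / (250 − 0) = +0.003440
h(195, 30) = 214.93 + (+0.005551)·(195) + (+0.003440)·(30) = 214.93 +1.082 +0.103 = 216.116 m.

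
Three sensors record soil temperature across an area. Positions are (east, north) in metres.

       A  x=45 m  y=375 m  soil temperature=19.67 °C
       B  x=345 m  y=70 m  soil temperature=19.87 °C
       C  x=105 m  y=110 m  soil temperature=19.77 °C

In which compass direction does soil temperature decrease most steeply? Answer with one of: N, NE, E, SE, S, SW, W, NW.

Differences from A: to B (Δx, Δy, Δh) = (300, -305, +0.20); to C = (60, -265, +0.10).
Solve a·Δx + b·Δy = ΔT: det = 300·(-265) − 60·(-305) = -61200.
∂T/∂x = [(+0.20)·(-265) − (+0.10)·(-305)] / -61200 = +0.0003676
∂T/∂y = [300·(+0.10) − 60·(+0.20)] / -61200 = -0.0002941
Steepest decrease is along −∇f = (-0.0003676 E, +0.0002941 N) → northwest.

NW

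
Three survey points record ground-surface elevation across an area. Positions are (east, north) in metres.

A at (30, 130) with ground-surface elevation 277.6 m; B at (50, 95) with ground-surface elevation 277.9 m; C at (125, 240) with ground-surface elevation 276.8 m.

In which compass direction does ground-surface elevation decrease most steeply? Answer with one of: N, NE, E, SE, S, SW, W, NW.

N

Differences from A: to B (Δx, Δy, Δh) = (20, -35, +0.3); to C = (95, 110, -0.8).
Determinant of the coordinate differences = 20·110 − 95·(-35) = 5525.
∂z/∂x = [(+0.3)·110 − (-0.8)·(-35)] / 5525 = +0.0009050
∂z/∂y = [20·(-0.8) − 95·(+0.3)] / 5525 = -0.008054
Steepest decrease is along −∇f = (-0.0009050 E, +0.008054 N) → north.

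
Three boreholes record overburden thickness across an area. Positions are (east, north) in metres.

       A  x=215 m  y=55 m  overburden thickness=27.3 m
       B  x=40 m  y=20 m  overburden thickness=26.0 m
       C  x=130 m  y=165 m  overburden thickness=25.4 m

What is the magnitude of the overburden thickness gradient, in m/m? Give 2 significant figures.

With d = a·x + b·y + c and A as origin, the differences give:
  (-175)·a + (-35)·b = -1.3
  (-85)·a + 110·b = -1.9
Eliminate b (×110 and ×(-35), subtract): -22225·a = -209.50 → a = ∂d/∂x = +0.009426
Back-substitute: b = ∂d/∂y = -0.009989.
|∇f| = √(0.009426² + -0.009989²) = 0.01373 m/m

0.014 m/m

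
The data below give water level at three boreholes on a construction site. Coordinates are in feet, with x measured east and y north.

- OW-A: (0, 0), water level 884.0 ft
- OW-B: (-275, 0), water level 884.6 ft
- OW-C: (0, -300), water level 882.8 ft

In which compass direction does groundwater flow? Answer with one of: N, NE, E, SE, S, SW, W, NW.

SE

∂h/∂x = (884.6 − 884.0) / (-275 − 0) = -0.002182
∂h/∂y = (882.8 − 884.0) / (-300 − 0) = +0.004000
Flow = −∇h = (+0.002182 east, -0.004000 north), which points southeast.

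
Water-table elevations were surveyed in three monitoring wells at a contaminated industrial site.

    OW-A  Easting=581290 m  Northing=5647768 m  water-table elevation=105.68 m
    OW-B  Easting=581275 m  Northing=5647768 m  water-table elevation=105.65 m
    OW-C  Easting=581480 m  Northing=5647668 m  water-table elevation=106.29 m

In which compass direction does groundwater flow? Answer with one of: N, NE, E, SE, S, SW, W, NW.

NW

Differences from OW-A: to OW-B (Δx, Δy, Δh) = (-15, 0, -0.03); to OW-C = (190, -100, +0.61).
Determinant of the coordinate differences = (-15)·(-100) − 190·0 = 1500.
∂h/∂x = [(-0.03)·(-100) − (+0.61)·0] / 1500 = +0.002000
∂h/∂y = [(-15)·(+0.61) − 190·(-0.03)] / 1500 = -0.002300
Flow = −∇h = (-0.002000 east, +0.002300 north), which points northwest.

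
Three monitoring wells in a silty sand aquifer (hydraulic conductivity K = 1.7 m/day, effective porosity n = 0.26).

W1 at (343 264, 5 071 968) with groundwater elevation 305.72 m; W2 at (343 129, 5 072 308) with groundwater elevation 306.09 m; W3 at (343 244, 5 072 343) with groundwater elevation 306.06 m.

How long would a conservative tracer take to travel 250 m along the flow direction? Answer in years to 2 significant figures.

100 years

Taking W1 as reference: W2−W1 = (-135, 340, +0.37); W3−W1 = (-20, 375, +0.34).
Determinant of the coordinate differences = (-135)·375 − (-20)·340 = -43825.
∂h/∂x = [(+0.37)·375 − (+0.34)·340] / -43825 = -0.0005282
∂h/∂y = [(-135)·(+0.34) − (-20)·(+0.37)] / -43825 = +0.0008785
|∇h| = √(-0.0005282² + 0.0008785²) = 0.001025
Seepage velocity v = K·i/n = 1.7 × 0.001025 / 0.26 = 0.006702 m/day.
t = 250 / 0.006702 = 3.73e+04 days = 102 years.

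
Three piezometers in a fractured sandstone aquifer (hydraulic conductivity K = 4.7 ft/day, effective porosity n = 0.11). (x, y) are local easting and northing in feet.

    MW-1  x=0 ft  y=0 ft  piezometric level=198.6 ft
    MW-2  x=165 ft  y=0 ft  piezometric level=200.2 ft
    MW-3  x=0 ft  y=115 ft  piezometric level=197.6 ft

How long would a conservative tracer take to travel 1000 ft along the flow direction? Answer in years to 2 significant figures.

∂h/∂x = (200.2 − 198.6) / (165 − 0) = +0.009697
∂h/∂y = (197.6 − 198.6) / (115 − 0) = -0.008696
|∇h| = √(0.009697² + -0.008696²) = 0.01303
Seepage velocity v = K·i/n = 4.7 × 0.01303 / 0.11 = 0.5567 ft/day.
t = 1000 / 0.5567 = 1796 days = 4.92 years.

4.9 years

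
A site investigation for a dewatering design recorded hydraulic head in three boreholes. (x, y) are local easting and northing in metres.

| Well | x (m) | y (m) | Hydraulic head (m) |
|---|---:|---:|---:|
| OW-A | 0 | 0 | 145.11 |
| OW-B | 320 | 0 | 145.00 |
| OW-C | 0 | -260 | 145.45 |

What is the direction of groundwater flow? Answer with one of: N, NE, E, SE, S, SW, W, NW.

∂h/∂x = (145.00 − 145.11) / (320 − 0) = -0.0003438
∂h/∂y = (145.45 − 145.11) / (-260 − 0) = -0.001308
Flow = −∇h = (+0.0003438 east, +0.001308 north), which points north.

N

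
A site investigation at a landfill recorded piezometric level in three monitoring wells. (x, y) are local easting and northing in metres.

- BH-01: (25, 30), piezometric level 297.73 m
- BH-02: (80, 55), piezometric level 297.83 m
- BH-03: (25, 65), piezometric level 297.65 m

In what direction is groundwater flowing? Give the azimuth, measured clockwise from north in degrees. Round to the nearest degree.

Taking BH-01 as reference: BH-02−BH-01 = (55, 25, +0.10); BH-03−BH-01 = (0, 35, -0.08).
Determinant of the coordinate differences = 55·35 − 0·25 = 1925.
∂h/∂x = [(+0.10)·35 − (-0.08)·25] / 1925 = +0.002857
∂h/∂y = [55·(-0.08) − 0·(+0.10)] / 1925 = -0.002286
Flow direction (−∇h) has components (-0.002857 E, +0.002286 N).
Azimuth = atan2(E, N) = atan2(-0.002857, +0.002286) = 308.7° ≈ 309°.

309°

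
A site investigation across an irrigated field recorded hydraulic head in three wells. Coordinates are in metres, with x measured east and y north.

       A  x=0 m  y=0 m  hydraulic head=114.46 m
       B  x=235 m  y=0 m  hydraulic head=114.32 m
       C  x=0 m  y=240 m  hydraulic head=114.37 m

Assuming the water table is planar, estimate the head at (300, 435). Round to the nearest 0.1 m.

∂h/∂x = (114.32 − 114.46) / (235 − 0) = -0.0005957
∂h/∂y = (114.37 − 114.46) / (240 − 0) = -0.0003750
h(300, 435) = 114.46 + (-0.0005957)·(300) + (-0.0003750)·(435) = 114.46 -0.179 -0.163 = 114.118 m.

114.1 m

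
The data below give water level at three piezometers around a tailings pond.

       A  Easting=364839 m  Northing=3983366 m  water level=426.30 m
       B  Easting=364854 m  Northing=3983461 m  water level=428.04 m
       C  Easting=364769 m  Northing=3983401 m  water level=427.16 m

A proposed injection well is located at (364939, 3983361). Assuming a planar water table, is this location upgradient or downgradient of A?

With h = a·x + b·y + c and A as origin, the differences give:
  15·a + 95·b = +1.74
  (-70)·a + 35·b = +0.86
Eliminate b (×35 and ×95, subtract): 7175·a = -20.800 → a = ∂h/∂x = -0.002899
Back-substitute: b = ∂h/∂y = +0.01877.
Head at (364939, 3983361) = 426.30 + (-0.002899)·(100) + (+0.01877)·(-5) = 425.92 m.
That is lower than the 426.30 m at A, so the point is downgradient.

downgradient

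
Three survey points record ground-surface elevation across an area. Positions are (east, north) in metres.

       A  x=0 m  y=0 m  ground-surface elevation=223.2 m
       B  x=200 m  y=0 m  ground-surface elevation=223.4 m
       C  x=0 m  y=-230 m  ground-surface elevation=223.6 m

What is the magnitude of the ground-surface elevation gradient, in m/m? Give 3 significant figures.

∂z/∂x = (223.4 − 223.2) / (200 − 0) = +0.001000
∂z/∂y = (223.6 − 223.2) / (-230 − 0) = -0.001739
|∇f| = √(0.001000² + -0.001739²) = 0.002006 m/m

0.00201 m/m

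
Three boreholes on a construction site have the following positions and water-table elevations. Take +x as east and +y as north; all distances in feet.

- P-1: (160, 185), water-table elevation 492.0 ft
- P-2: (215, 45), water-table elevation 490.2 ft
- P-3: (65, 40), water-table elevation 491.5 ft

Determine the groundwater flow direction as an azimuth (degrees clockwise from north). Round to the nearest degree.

136°

With h = a·x + b·y + c and P-1 as origin, the differences give:
  55·a + (-140)·b = -1.8
  (-95)·a + (-145)·b = -0.5
Eliminate b (×(-145) and ×(-140), subtract): -21275·a = 191.00 → a = ∂h/∂x = -0.008978
Back-substitute: b = ∂h/∂y = +0.009330.
Flow direction (−∇h) has components (+0.008978 E, -0.009330 N).
Azimuth = atan2(E, N) = atan2(+0.008978, -0.009330) = 136.1° ≈ 136°.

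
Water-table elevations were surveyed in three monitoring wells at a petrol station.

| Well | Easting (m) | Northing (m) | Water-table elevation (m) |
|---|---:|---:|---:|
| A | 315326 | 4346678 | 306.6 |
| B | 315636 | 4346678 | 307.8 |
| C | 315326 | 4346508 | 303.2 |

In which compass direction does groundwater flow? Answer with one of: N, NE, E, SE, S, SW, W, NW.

S

∂h/∂x = (307.8 − 306.6) / (315636 − 315326) = +0.003871
∂h/∂y = (303.2 − 306.6) / (4346508 − 4346678) = +0.02000
Flow = −∇h = (-0.003871 east, -0.02000 north), which points south.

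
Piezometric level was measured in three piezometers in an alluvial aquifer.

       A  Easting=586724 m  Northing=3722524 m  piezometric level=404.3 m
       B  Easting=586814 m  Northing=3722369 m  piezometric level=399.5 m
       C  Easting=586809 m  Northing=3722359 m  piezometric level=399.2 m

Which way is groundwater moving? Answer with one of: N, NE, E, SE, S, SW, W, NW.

With h = a·x + b·y + c and A as origin, the differences give:
  90·a + (-155)·b = -4.8
  85·a + (-165)·b = -5.1
Eliminate b (×(-165) and ×(-155), subtract): -1675·a = 1.50 → a = ∂h/∂x = -0.0008955
Back-substitute: b = ∂h/∂y = +0.03045.
Flow = −∇h = (+0.0008955 east, -0.03045 north), which points south.

S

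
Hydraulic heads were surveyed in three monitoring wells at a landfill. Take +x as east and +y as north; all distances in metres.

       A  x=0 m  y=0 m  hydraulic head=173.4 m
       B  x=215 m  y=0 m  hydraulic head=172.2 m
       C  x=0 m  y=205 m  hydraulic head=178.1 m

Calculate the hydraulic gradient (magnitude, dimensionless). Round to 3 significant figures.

∂h/∂x = (172.2 − 173.4) / (215 − 0) = -0.005581
∂h/∂y = (178.1 − 173.4) / (205 − 0) = +0.02293
|∇h| = √(-0.005581² + 0.02293²) = 0.0236

0.0236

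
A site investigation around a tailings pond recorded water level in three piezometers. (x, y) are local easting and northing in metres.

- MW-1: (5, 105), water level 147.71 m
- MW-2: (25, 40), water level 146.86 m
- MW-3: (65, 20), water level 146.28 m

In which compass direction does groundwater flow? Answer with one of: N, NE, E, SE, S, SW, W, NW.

SE

With h = a·x + b·y + c and MW-1 as origin, the differences give:
  20·a + (-65)·b = -0.85
  60·a + (-85)·b = -1.43
Eliminate b (×(-85) and ×(-65), subtract): 2200·a = -20.700 → a = ∂h/∂x = -0.009409
Back-substitute: b = ∂h/∂y = +0.01018.
Flow = −∇h = (+0.009409 east, -0.01018 north), which points southeast.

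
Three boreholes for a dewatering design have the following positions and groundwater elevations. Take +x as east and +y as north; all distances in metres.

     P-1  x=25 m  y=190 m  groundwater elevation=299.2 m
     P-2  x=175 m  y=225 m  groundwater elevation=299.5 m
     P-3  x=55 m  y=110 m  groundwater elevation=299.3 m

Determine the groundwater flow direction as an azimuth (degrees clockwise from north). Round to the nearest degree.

Taking P-1 as reference: P-2−P-1 = (150, 35, +0.3); P-3−P-1 = (30, -80, +0.1).
Determinant of the coordinate differences = 150·(-80) − 30·35 = -13050.
∂h/∂x = [(+0.3)·(-80) − (+0.1)·35] / -13050 = +0.002107
∂h/∂y = [150·(+0.1) − 30·(+0.3)] / -13050 = -0.0004598
Flow direction (−∇h) has components (-0.002107 E, +0.0004598 N).
Azimuth = atan2(E, N) = atan2(-0.002107, +0.0004598) = 282.3° ≈ 282°.

282°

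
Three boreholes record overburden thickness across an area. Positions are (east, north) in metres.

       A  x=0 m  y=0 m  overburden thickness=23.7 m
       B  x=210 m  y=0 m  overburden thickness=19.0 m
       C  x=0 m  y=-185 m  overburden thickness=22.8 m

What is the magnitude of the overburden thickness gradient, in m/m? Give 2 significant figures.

∂d/∂x = (19.0 − 23.7) / (210 − 0) = -0.02238
∂d/∂y = (22.8 − 23.7) / (-185 − 0) = +0.004865
|∇f| = √(-0.02238² + 0.004865²) = 0.0229 m/m

0.023 m/m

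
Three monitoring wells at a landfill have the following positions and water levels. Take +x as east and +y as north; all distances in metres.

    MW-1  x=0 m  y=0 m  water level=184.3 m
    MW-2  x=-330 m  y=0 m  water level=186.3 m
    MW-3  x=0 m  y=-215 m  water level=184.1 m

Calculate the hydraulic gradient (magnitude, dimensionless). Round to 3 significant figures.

0.00613

∂h/∂x = (186.3 − 184.3) / (-330 − 0) = -0.006061
∂h/∂y = (184.1 − 184.3) / (-215 − 0) = +0.0009302
|∇h| = √(-0.006061² + 0.0009302²) = 0.006132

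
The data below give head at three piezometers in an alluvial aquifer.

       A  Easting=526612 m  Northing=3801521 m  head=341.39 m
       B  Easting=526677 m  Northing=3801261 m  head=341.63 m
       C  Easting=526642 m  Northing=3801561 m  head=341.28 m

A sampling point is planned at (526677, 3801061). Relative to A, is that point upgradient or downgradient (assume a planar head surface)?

Three-point gradient (reference A): Δ to B = (65, -260, +0.24), Δ to C = (30, 40, -0.11).
∂h/∂x = -0.001827, ∂h/∂y = -0.001380 (det = 10400).
Head at (526677, 3801061) = 341.39 + (-0.001827)·(65) + (-0.001380)·(-460) = 341.91 m.
That is higher than the 341.39 m at A, so the point is upgradient.

upgradient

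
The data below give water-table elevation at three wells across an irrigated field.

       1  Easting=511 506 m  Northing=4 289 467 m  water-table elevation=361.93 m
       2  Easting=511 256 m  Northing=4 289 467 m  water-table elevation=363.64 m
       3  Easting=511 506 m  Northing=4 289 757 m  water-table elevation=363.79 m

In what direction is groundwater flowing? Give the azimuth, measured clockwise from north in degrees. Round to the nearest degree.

∂h/∂x = (363.64 − 361.93) / (511256 − 511506) = -0.006840
∂h/∂y = (363.79 − 361.93) / (4289757 − 4289467) = +0.006414
Flow direction (−∇h) has components (+0.006840 E, -0.006414 N).
Azimuth = atan2(E, N) = atan2(+0.006840, -0.006414) = 133.2° ≈ 133°.

133°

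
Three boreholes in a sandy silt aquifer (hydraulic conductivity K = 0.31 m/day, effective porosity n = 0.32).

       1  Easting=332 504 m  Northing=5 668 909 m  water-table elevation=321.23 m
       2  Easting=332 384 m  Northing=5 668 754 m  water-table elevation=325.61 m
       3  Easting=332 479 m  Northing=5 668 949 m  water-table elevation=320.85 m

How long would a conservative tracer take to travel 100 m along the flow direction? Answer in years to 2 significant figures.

13 years

Three-point gradient (reference 1): Δ to 2 = (-120, -155, +4.38), Δ to 3 = (-25, 40, -0.38).
∂h/∂x = -0.01341, ∂h/∂y = -0.01788 (det = -8675).
|∇h| = √(-0.01341² + -0.01788²) = 0.02235
Seepage velocity v = K·i/n = 0.31 × 0.02235 / 0.32 = 0.02165 m/day.
t = 100 / 0.02165 = 4619 days = 12.6 years.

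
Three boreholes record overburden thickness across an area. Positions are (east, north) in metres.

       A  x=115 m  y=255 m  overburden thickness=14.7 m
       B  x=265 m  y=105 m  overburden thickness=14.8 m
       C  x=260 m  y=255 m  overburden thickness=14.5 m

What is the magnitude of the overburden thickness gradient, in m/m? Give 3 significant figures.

0.00247 m/m

Taking A as reference: B−A = (150, -150, +0.1); C−A = (145, 0, -0.2).
Determinant of the coordinate differences = 150·0 − 145·(-150) = 21750.
∂d/∂x = [(+0.1)·0 − (-0.2)·(-150)] / 21750 = -0.001379
∂d/∂y = [150·(-0.2) − 145·(+0.1)] / 21750 = -0.002046
|∇f| = √(-0.001379² + -0.002046²) = 0.002467 m/m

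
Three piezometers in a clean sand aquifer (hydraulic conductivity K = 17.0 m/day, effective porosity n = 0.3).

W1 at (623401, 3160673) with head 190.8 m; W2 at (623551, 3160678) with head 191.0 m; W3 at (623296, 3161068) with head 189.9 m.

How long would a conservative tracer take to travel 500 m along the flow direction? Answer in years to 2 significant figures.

Differences from W1: to W2 (Δx, Δy, Δh) = (150, 5, +0.2); to W3 = (-105, 395, -0.9).
Determinant of the coordinate differences = 150·395 − (-105)·5 = 59775.
∂h/∂x = [(+0.2)·395 − (-0.9)·5] / 59775 = +0.001397
∂h/∂y = [150·(-0.9) − (-105)·(+0.2)] / 59775 = -0.001907
|∇h| = √(0.001397² + -0.001907²) = 0.002364
Seepage velocity v = K·i/n = 17.0 × 0.002364 / 0.3 = 0.134 m/day.
t = 500 / 0.134 = 3731 days = 10.2 years.

10 years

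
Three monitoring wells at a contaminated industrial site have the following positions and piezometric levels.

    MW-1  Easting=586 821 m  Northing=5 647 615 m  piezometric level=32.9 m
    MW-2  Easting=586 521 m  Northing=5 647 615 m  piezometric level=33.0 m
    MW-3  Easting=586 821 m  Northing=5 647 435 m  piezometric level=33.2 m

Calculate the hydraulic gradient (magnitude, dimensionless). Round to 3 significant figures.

∂h/∂x = (33.0 − 32.9) / (586521 − 586821) = -0.0003333
∂h/∂y = (33.2 − 32.9) / (5647435 − 5647615) = -0.001667
|∇h| = √(-0.0003333² + -0.001667²) = 0.0017

0.00170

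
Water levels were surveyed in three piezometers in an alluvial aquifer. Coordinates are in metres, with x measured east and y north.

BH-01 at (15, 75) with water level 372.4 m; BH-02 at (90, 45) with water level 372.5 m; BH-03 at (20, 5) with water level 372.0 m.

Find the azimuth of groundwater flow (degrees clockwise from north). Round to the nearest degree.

212°

Differences from BH-01: to BH-02 (Δx, Δy, Δh) = (75, -30, +0.1); to BH-03 = (5, -70, -0.4).
Solve a·Δx + b·Δy = Δh: det = 75·(-70) − 5·(-30) = -5100.
∂h/∂x = [(+0.1)·(-70) − (-0.4)·(-30)] / -5100 = +0.003725
∂h/∂y = [75·(-0.4) − 5·(+0.1)] / -5100 = +0.005980
Flow direction (−∇h) has components (-0.003725 E, -0.005980 N).
Azimuth = atan2(E, N) = atan2(-0.003725, -0.005980) = 211.9° ≈ 212°.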